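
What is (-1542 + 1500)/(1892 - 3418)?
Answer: 3/109 ≈ 0.027523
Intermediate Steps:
(-1542 + 1500)/(1892 - 3418) = -42/(-1526) = -42*(-1/1526) = 3/109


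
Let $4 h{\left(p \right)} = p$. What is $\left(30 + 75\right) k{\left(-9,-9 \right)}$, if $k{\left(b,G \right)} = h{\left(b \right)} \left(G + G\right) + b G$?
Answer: $\frac{25515}{2} \approx 12758.0$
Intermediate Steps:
$h{\left(p \right)} = \frac{p}{4}$
$k{\left(b,G \right)} = \frac{3 G b}{2}$ ($k{\left(b,G \right)} = \frac{b}{4} \left(G + G\right) + b G = \frac{b}{4} \cdot 2 G + G b = \frac{G b}{2} + G b = \frac{3 G b}{2}$)
$\left(30 + 75\right) k{\left(-9,-9 \right)} = \left(30 + 75\right) \frac{3}{2} \left(-9\right) \left(-9\right) = 105 \cdot \frac{243}{2} = \frac{25515}{2}$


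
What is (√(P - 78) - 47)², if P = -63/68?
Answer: (1598 - I*√91239)²/1156 ≈ 2130.1 - 835.1*I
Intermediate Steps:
P = -63/68 (P = -63*1/68 = -63/68 ≈ -0.92647)
(√(P - 78) - 47)² = (√(-63/68 - 78) - 47)² = (√(-5367/68) - 47)² = (I*√91239/34 - 47)² = (-47 + I*√91239/34)²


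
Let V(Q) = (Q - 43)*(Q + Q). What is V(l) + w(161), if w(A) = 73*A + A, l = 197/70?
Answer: 28635139/2450 ≈ 11688.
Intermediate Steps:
l = 197/70 (l = 197*(1/70) = 197/70 ≈ 2.8143)
V(Q) = 2*Q*(-43 + Q) (V(Q) = (-43 + Q)*(2*Q) = 2*Q*(-43 + Q))
w(A) = 74*A
V(l) + w(161) = 2*(197/70)*(-43 + 197/70) + 74*161 = 2*(197/70)*(-2813/70) + 11914 = -554161/2450 + 11914 = 28635139/2450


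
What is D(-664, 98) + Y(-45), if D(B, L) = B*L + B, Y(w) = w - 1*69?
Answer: -65850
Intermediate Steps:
Y(w) = -69 + w (Y(w) = w - 69 = -69 + w)
D(B, L) = B + B*L
D(-664, 98) + Y(-45) = -664*(1 + 98) + (-69 - 45) = -664*99 - 114 = -65736 - 114 = -65850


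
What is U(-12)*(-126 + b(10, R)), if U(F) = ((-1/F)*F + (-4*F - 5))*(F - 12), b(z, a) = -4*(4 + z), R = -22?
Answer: 183456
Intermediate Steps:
b(z, a) = -16 - 4*z
U(F) = (-12 + F)*(-6 - 4*F) (U(F) = (-1 + (-5 - 4*F))*(-12 + F) = (-6 - 4*F)*(-12 + F) = (-12 + F)*(-6 - 4*F))
U(-12)*(-126 + b(10, R)) = (72 - 4*(-12)² + 42*(-12))*(-126 + (-16 - 4*10)) = (72 - 4*144 - 504)*(-126 + (-16 - 40)) = (72 - 576 - 504)*(-126 - 56) = -1008*(-182) = 183456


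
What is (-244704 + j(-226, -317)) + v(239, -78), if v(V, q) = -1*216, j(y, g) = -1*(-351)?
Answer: -244569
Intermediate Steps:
j(y, g) = 351
v(V, q) = -216
(-244704 + j(-226, -317)) + v(239, -78) = (-244704 + 351) - 216 = -244353 - 216 = -244569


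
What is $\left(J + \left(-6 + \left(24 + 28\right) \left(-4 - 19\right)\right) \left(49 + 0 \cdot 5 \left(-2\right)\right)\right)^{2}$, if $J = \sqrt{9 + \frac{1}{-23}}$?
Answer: $\frac{\left(1354654 - \sqrt{4738}\right)^{2}}{529} \approx 3.4686 \cdot 10^{9}$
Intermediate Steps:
$J = \frac{\sqrt{4738}}{23}$ ($J = \sqrt{9 - \frac{1}{23}} = \sqrt{\frac{206}{23}} = \frac{\sqrt{4738}}{23} \approx 2.9927$)
$\left(J + \left(-6 + \left(24 + 28\right) \left(-4 - 19\right)\right) \left(49 + 0 \cdot 5 \left(-2\right)\right)\right)^{2} = \left(\frac{\sqrt{4738}}{23} + \left(-6 + \left(24 + 28\right) \left(-4 - 19\right)\right) \left(49 + 0 \cdot 5 \left(-2\right)\right)\right)^{2} = \left(\frac{\sqrt{4738}}{23} + \left(-6 + 52 \left(-23\right)\right) \left(49 + 0 \left(-2\right)\right)\right)^{2} = \left(\frac{\sqrt{4738}}{23} + \left(-6 - 1196\right) \left(49 + 0\right)\right)^{2} = \left(\frac{\sqrt{4738}}{23} - 58898\right)^{2} = \left(-58898 + \frac{\sqrt{4738}}{23}\right)^{2}$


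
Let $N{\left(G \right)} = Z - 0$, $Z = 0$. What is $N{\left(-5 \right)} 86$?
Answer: $0$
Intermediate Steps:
$N{\left(G \right)} = 0$ ($N{\left(G \right)} = 0 - 0 = 0 + 0 = 0$)
$N{\left(-5 \right)} 86 = 0 \cdot 86 = 0$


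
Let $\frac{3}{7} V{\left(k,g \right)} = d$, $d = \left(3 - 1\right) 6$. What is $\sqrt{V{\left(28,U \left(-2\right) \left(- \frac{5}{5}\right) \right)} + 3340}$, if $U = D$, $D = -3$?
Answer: $2 \sqrt{842} \approx 58.034$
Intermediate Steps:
$d = 12$ ($d = 2 \cdot 6 = 12$)
$U = -3$
$V{\left(k,g \right)} = 28$ ($V{\left(k,g \right)} = \frac{7}{3} \cdot 12 = 28$)
$\sqrt{V{\left(28,U \left(-2\right) \left(- \frac{5}{5}\right) \right)} + 3340} = \sqrt{28 + 3340} = \sqrt{3368} = 2 \sqrt{842}$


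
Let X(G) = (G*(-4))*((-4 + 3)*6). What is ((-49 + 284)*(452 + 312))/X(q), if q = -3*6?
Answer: -44885/108 ≈ -415.60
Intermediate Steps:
q = -18
X(G) = 24*G (X(G) = (-4*G)*(-1*6) = -4*G*(-6) = 24*G)
((-49 + 284)*(452 + 312))/X(q) = ((-49 + 284)*(452 + 312))/((24*(-18))) = (235*764)/(-432) = 179540*(-1/432) = -44885/108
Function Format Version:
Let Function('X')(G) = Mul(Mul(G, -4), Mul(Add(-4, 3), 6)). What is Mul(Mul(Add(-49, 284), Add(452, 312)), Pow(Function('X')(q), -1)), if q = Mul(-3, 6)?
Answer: Rational(-44885, 108) ≈ -415.60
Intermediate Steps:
q = -18
Function('X')(G) = Mul(24, G) (Function('X')(G) = Mul(Mul(-4, G), Mul(-1, 6)) = Mul(Mul(-4, G), -6) = Mul(24, G))
Mul(Mul(Add(-49, 284), Add(452, 312)), Pow(Function('X')(q), -1)) = Mul(Mul(Add(-49, 284), Add(452, 312)), Pow(Mul(24, -18), -1)) = Mul(Mul(235, 764), Pow(-432, -1)) = Mul(179540, Rational(-1, 432)) = Rational(-44885, 108)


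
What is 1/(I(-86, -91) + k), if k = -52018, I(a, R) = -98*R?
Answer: -1/43100 ≈ -2.3202e-5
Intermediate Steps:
1/(I(-86, -91) + k) = 1/(-98*(-91) - 52018) = 1/(8918 - 52018) = 1/(-43100) = -1/43100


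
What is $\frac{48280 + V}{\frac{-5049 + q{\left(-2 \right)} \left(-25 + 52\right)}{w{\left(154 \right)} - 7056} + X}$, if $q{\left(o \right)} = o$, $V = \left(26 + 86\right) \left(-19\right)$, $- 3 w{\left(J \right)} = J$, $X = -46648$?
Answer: $- \frac{140578992}{142087621} \approx -0.98938$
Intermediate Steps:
$w{\left(J \right)} = - \frac{J}{3}$
$V = -2128$ ($V = 112 \left(-19\right) = -2128$)
$\frac{48280 + V}{\frac{-5049 + q{\left(-2 \right)} \left(-25 + 52\right)}{w{\left(154 \right)} - 7056} + X} = \frac{48280 - 2128}{\frac{-5049 - 2 \left(-25 + 52\right)}{\left(- \frac{1}{3}\right) 154 - 7056} - 46648} = \frac{46152}{\frac{-5049 - 54}{- \frac{154}{3} - 7056} - 46648} = \frac{46152}{\frac{-5049 - 54}{- \frac{21322}{3}} - 46648} = \frac{46152}{\left(-5103\right) \left(- \frac{3}{21322}\right) - 46648} = \frac{46152}{\frac{2187}{3046} - 46648} = \frac{46152}{- \frac{142087621}{3046}} = 46152 \left(- \frac{3046}{142087621}\right) = - \frac{140578992}{142087621}$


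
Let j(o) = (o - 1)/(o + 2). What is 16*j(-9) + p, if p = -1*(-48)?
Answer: 496/7 ≈ 70.857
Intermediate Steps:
j(o) = (-1 + o)/(2 + o)
p = 48
16*j(-9) + p = 16*((-1 - 9)/(2 - 9)) + 48 = 16*(-10/(-7)) + 48 = 16*(-1/7*(-10)) + 48 = 16*(10/7) + 48 = 160/7 + 48 = 496/7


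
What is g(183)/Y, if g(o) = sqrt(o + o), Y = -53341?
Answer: -sqrt(366)/53341 ≈ -0.00035866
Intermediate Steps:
g(o) = sqrt(2)*sqrt(o) (g(o) = sqrt(2*o) = sqrt(2)*sqrt(o))
g(183)/Y = (sqrt(2)*sqrt(183))/(-53341) = sqrt(366)*(-1/53341) = -sqrt(366)/53341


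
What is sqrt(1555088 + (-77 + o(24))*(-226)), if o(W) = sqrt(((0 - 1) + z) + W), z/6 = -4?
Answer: sqrt(1572490 - 226*I) ≈ 1254.0 - 0.09*I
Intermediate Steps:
z = -24 (z = 6*(-4) = -24)
o(W) = sqrt(-25 + W) (o(W) = sqrt(((0 - 1) - 24) + W) = sqrt((-1 - 24) + W) = sqrt(-25 + W))
sqrt(1555088 + (-77 + o(24))*(-226)) = sqrt(1555088 + (-77 + sqrt(-25 + 24))*(-226)) = sqrt(1555088 + (-77 + sqrt(-1))*(-226)) = sqrt(1555088 + (-77 + I)*(-226)) = sqrt(1555088 + (17402 - 226*I)) = sqrt(1572490 - 226*I)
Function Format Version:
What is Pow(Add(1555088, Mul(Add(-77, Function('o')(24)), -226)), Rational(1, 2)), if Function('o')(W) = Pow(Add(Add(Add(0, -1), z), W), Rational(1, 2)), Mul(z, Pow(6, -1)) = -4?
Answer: Pow(Add(1572490, Mul(-226, I)), Rational(1, 2)) ≈ Add(1254.0, Mul(-0.090, I))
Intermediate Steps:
z = -24 (z = Mul(6, -4) = -24)
Function('o')(W) = Pow(Add(-25, W), Rational(1, 2)) (Function('o')(W) = Pow(Add(Add(Add(0, -1), -24), W), Rational(1, 2)) = Pow(Add(Add(-1, -24), W), Rational(1, 2)) = Pow(Add(-25, W), Rational(1, 2)))
Pow(Add(1555088, Mul(Add(-77, Function('o')(24)), -226)), Rational(1, 2)) = Pow(Add(1555088, Mul(Add(-77, Pow(Add(-25, 24), Rational(1, 2))), -226)), Rational(1, 2)) = Pow(Add(1555088, Mul(Add(-77, Pow(-1, Rational(1, 2))), -226)), Rational(1, 2)) = Pow(Add(1555088, Mul(Add(-77, I), -226)), Rational(1, 2)) = Pow(Add(1555088, Add(17402, Mul(-226, I))), Rational(1, 2)) = Pow(Add(1572490, Mul(-226, I)), Rational(1, 2))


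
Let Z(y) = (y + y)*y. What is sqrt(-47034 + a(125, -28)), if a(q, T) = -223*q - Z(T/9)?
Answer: I*sqrt(6069197)/9 ≈ 273.73*I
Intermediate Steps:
Z(y) = 2*y**2 (Z(y) = (2*y)*y = 2*y**2)
a(q, T) = -223*q - 2*T**2/81 (a(q, T) = -223*q - 2*(T/9)**2 = -223*q - 2*T**2/81)
sqrt(-47034 + a(125, -28)) = sqrt(-47034 + (-223*125 - 2/81*(-28)**2)) = sqrt(-47034 + (-27875 - 2/81*784)) = sqrt(-47034 + (-27875 - 1568/81)) = sqrt(-47034 - 2259443/81) = sqrt(-6069197/81) = I*sqrt(6069197)/9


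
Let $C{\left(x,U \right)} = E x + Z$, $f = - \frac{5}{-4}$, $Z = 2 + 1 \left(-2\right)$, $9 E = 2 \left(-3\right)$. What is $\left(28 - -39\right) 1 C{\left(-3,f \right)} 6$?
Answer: $804$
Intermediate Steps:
$E = - \frac{2}{3}$ ($E = \frac{2 \left(-3\right)}{9} = \frac{1}{9} \left(-6\right) = - \frac{2}{3} \approx -0.66667$)
$Z = 0$ ($Z = 2 - 2 = 0$)
$f = \frac{5}{4}$ ($f = \left(-5\right) \left(- \frac{1}{4}\right) = \frac{5}{4} \approx 1.25$)
$C{\left(x,U \right)} = - \frac{2 x}{3}$ ($C{\left(x,U \right)} = - \frac{2 x}{3} + 0 = - \frac{2 x}{3}$)
$\left(28 - -39\right) 1 C{\left(-3,f \right)} 6 = \left(28 - -39\right) 1 \left(\left(- \frac{2}{3}\right) \left(-3\right)\right) 6 = \left(28 + 39\right) 1 \cdot 2 \cdot 6 = 67 \cdot 2 \cdot 6 = 67 \cdot 12 = 804$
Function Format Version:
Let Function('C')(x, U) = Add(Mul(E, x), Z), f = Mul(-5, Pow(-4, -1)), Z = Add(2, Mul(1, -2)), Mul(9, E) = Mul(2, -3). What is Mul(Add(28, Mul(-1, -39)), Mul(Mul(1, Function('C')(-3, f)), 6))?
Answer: 804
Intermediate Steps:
E = Rational(-2, 3) (E = Mul(Rational(1, 9), Mul(2, -3)) = Mul(Rational(1, 9), -6) = Rational(-2, 3) ≈ -0.66667)
Z = 0 (Z = Add(2, -2) = 0)
f = Rational(5, 4) (f = Mul(-5, Rational(-1, 4)) = Rational(5, 4) ≈ 1.2500)
Function('C')(x, U) = Mul(Rational(-2, 3), x) (Function('C')(x, U) = Add(Mul(Rational(-2, 3), x), 0) = Mul(Rational(-2, 3), x))
Mul(Add(28, Mul(-1, -39)), Mul(Mul(1, Function('C')(-3, f)), 6)) = Mul(Add(28, Mul(-1, -39)), Mul(Mul(1, Mul(Rational(-2, 3), -3)), 6)) = Mul(Add(28, 39), Mul(Mul(1, 2), 6)) = Mul(67, Mul(2, 6)) = Mul(67, 12) = 804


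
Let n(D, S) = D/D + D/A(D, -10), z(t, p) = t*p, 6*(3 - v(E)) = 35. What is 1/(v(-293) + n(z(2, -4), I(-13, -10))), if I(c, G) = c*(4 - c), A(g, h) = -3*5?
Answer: -10/13 ≈ -0.76923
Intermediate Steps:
v(E) = -17/6 (v(E) = 3 - ⅙*35 = 3 - 35/6 = -17/6)
A(g, h) = -15
z(t, p) = p*t
n(D, S) = 1 - D/15 (n(D, S) = D/D + D/(-15) = 1 + D*(-1/15) = 1 - D/15)
1/(v(-293) + n(z(2, -4), I(-13, -10))) = 1/(-17/6 + (1 - (-4)*2/15)) = 1/(-17/6 + (1 - 1/15*(-8))) = 1/(-17/6 + (1 + 8/15)) = 1/(-17/6 + 23/15) = 1/(-13/10) = -10/13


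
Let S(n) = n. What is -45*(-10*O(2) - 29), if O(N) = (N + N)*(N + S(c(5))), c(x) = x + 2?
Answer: 17505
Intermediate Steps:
c(x) = 2 + x
O(N) = 2*N*(7 + N) (O(N) = (N + N)*(N + (2 + 5)) = (2*N)*(N + 7) = (2*N)*(7 + N) = 2*N*(7 + N))
-45*(-10*O(2) - 29) = -45*(-20*2*(7 + 2) - 29) = -45*(-20*2*9 - 29) = -45*(-10*36 - 29) = -45*(-360 - 29) = -45*(-389) = 17505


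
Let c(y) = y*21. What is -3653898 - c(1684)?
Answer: -3689262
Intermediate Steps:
c(y) = 21*y
-3653898 - c(1684) = -3653898 - 21*1684 = -3653898 - 1*35364 = -3653898 - 35364 = -3689262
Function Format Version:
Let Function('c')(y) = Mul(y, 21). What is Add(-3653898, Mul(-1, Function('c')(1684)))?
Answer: -3689262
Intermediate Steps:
Function('c')(y) = Mul(21, y)
Add(-3653898, Mul(-1, Function('c')(1684))) = Add(-3653898, Mul(-1, Mul(21, 1684))) = Add(-3653898, Mul(-1, 35364)) = Add(-3653898, -35364) = -3689262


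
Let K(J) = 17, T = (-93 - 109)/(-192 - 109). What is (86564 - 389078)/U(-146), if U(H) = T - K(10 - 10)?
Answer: 91056714/4915 ≈ 18526.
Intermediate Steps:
T = 202/301 (T = -202/(-301) = -202*(-1/301) = 202/301 ≈ 0.67110)
U(H) = -4915/301 (U(H) = 202/301 - 1*17 = 202/301 - 17 = -4915/301)
(86564 - 389078)/U(-146) = (86564 - 389078)/(-4915/301) = -302514*(-301/4915) = 91056714/4915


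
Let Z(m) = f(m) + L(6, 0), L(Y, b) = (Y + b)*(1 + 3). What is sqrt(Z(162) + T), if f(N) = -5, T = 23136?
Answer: sqrt(23155) ≈ 152.17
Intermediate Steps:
L(Y, b) = 4*Y + 4*b (L(Y, b) = (Y + b)*4 = 4*Y + 4*b)
Z(m) = 19 (Z(m) = -5 + (4*6 + 4*0) = -5 + (24 + 0) = -5 + 24 = 19)
sqrt(Z(162) + T) = sqrt(19 + 23136) = sqrt(23155)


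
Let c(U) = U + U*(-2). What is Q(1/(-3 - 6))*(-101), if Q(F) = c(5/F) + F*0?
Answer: -4545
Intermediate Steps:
c(U) = -U (c(U) = U - 2*U = -U)
Q(F) = -5/F (Q(F) = -5/F + F*0 = -5/F + 0 = -5/F)
Q(1/(-3 - 6))*(-101) = -5/(1/(-3 - 6))*(-101) = -5/(1/(-9))*(-101) = -5/(-1/9)*(-101) = -5*(-9)*(-101) = 45*(-101) = -4545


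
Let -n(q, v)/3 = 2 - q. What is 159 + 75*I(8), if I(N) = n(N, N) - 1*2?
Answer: 1359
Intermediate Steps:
n(q, v) = -6 + 3*q (n(q, v) = -3*(2 - q) = -6 + 3*q)
I(N) = -8 + 3*N (I(N) = (-6 + 3*N) - 1*2 = (-6 + 3*N) - 2 = -8 + 3*N)
159 + 75*I(8) = 159 + 75*(-8 + 3*8) = 159 + 75*(-8 + 24) = 159 + 75*16 = 159 + 1200 = 1359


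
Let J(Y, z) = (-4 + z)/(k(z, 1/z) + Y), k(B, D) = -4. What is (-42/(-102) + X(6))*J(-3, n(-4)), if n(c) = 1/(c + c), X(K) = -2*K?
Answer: -6501/952 ≈ -6.8288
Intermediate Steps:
n(c) = 1/(2*c)
J(Y, z) = (-4 + z)/(-4 + Y)
(-42/(-102) + X(6))*J(-3, n(-4)) = (-42/(-102) - 2*6)*((-4 + (½)/(-4))/(-4 - 3)) = (-42*(-1/102) - 12)*((-4 + (½)*(-¼))/(-7)) = (7/17 - 12)*(-(-4 - ⅛)/7) = -(-197)*(-33)/(119*8) = -197/17*33/56 = -6501/952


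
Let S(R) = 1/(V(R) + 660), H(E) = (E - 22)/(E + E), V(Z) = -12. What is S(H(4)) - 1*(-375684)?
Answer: 243443233/648 ≈ 3.7568e+5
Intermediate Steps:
H(E) = (-22 + E)/(2*E) (H(E) = (-22 + E)/((2*E)) = (-22 + E)*(1/(2*E)) = (-22 + E)/(2*E))
S(R) = 1/648 (S(R) = 1/(-12 + 660) = 1/648)
S(H(4)) - 1*(-375684) = 1/648 - 1*(-375684) = 1/648 + 375684 = 243443233/648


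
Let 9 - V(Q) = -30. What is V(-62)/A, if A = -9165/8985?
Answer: -1797/47 ≈ -38.234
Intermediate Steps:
A = -611/599 (A = -9165*1/8985 = -611/599 ≈ -1.0200)
V(Q) = 39 (V(Q) = 9 - 1*(-30) = 9 + 30 = 39)
V(-62)/A = 39/(-611/599) = 39*(-599/611) = -1797/47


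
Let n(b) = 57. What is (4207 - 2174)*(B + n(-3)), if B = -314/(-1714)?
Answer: 99629198/857 ≈ 1.1625e+5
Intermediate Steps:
B = 157/857 (B = -314*(-1/1714) = 157/857 ≈ 0.18320)
(4207 - 2174)*(B + n(-3)) = (4207 - 2174)*(157/857 + 57) = 2033*(49006/857) = 99629198/857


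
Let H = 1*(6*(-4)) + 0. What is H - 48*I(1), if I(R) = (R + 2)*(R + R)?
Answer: -312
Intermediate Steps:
I(R) = 2*R*(2 + R) (I(R) = (2 + R)*(2*R) = 2*R*(2 + R))
H = -24 (H = 1*(-24) + 0 = -24 + 0 = -24)
H - 48*I(1) = -24 - 96*(2 + 1) = -24 - 96*3 = -24 - 48*6 = -24 - 288 = -312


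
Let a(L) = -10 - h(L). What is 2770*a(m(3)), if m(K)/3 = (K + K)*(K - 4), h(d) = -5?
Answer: -13850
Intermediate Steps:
m(K) = 6*K*(-4 + K) (m(K) = 3*((K + K)*(K - 4)) = 3*((2*K)*(-4 + K)) = 3*(2*K*(-4 + K)) = 6*K*(-4 + K))
a(L) = -5 (a(L) = -10 - 1*(-5) = -10 + 5 = -5)
2770*a(m(3)) = 2770*(-5) = -13850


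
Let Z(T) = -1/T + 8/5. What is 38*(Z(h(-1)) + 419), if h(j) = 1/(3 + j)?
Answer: 79534/5 ≈ 15907.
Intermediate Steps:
Z(T) = 8/5 - 1/T (Z(T) = -1/T + 8*(⅕) = -1/T + 8/5 = 8/5 - 1/T)
38*(Z(h(-1)) + 419) = 38*((8/5 - 1/(1/(3 - 1))) + 419) = 38*((8/5 - 1/(1/2)) + 419) = 38*((8/5 - 1/½) + 419) = 38*((8/5 - 1*2) + 419) = 38*((8/5 - 2) + 419) = 38*(-⅖ + 419) = 38*(2093/5) = 79534/5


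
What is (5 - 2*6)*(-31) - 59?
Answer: 158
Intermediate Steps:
(5 - 2*6)*(-31) - 59 = (5 - 12)*(-31) - 59 = -7*(-31) - 59 = 217 - 59 = 158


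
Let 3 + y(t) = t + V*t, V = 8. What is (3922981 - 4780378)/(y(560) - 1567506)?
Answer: 285799/520823 ≈ 0.54875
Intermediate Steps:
y(t) = -3 + 9*t (y(t) = -3 + (t + 8*t) = -3 + 9*t)
(3922981 - 4780378)/(y(560) - 1567506) = (3922981 - 4780378)/((-3 + 9*560) - 1567506) = -857397/((-3 + 5040) - 1567506) = -857397/(5037 - 1567506) = -857397/(-1562469) = -857397*(-1/1562469) = 285799/520823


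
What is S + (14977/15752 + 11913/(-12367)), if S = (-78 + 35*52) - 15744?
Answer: -2727661818985/194804984 ≈ -14002.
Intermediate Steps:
S = -14002 (S = (-78 + 1820) - 15744 = 1742 - 15744 = -14002)
S + (14977/15752 + 11913/(-12367)) = -14002 + (14977/15752 + 11913/(-12367)) = -14002 + (14977*(1/15752) + 11913*(-1/12367)) = -14002 + (14977/15752 - 11913/12367) = -14002 - 2433017/194804984 = -2727661818985/194804984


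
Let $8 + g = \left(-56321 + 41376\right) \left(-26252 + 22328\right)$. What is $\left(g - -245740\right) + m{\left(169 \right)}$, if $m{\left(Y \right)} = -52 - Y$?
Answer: $58889691$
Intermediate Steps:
$g = 58644172$ ($g = -8 + \left(-56321 + 41376\right) \left(-26252 + 22328\right) = -8 - -58644180 = -8 + 58644180 = 58644172$)
$\left(g - -245740\right) + m{\left(169 \right)} = \left(58644172 - -245740\right) - 221 = \left(58644172 + 245740\right) - 221 = 58889912 - 221 = 58889691$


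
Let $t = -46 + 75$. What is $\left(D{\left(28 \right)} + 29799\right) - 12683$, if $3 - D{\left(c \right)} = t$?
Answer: $17090$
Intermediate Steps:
$t = 29$
$D{\left(c \right)} = -26$ ($D{\left(c \right)} = 3 - 29 = -26$)
$\left(D{\left(28 \right)} + 29799\right) - 12683 = \left(-26 + 29799\right) - 12683 = 29773 - 12683 = 17090$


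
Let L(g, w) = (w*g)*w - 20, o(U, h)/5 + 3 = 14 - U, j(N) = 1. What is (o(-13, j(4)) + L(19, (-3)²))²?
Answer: 2686321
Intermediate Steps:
o(U, h) = 55 - 5*U (o(U, h) = -15 + 5*(14 - U) = -15 + (70 - 5*U) = 55 - 5*U)
L(g, w) = -20 + g*w² (L(g, w) = (g*w)*w - 20 = g*w² - 20 = -20 + g*w²)
(o(-13, j(4)) + L(19, (-3)²))² = ((55 - 5*(-13)) + (-20 + 19*((-3)²)²))² = ((55 + 65) + (-20 + 19*9²))² = (120 + (-20 + 19*81))² = (120 + (-20 + 1539))² = (120 + 1519)² = 1639² = 2686321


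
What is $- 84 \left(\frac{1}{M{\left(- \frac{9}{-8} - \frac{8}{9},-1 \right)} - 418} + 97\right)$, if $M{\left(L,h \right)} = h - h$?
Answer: $- \frac{1702890}{209} \approx -8147.8$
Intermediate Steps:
$M{\left(L,h \right)} = 0$
$- 84 \left(\frac{1}{M{\left(- \frac{9}{-8} - \frac{8}{9},-1 \right)} - 418} + 97\right) = - 84 \left(\frac{1}{0 - 418} + 97\right) = - 84 \left(\frac{1}{-418} + 97\right) = - 84 \left(- \frac{1}{418} + 97\right) = \left(-84\right) \frac{40545}{418} = - \frac{1702890}{209}$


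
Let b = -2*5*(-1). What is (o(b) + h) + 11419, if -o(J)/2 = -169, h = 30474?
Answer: 42231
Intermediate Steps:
b = 10 (b = -10*(-1) = 10)
o(J) = 338 (o(J) = -2*(-169) = 338)
(o(b) + h) + 11419 = (338 + 30474) + 11419 = 30812 + 11419 = 42231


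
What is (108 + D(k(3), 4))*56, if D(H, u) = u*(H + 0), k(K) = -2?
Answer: 5600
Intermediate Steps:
D(H, u) = H*u (D(H, u) = u*H = H*u)
(108 + D(k(3), 4))*56 = (108 - 2*4)*56 = (108 - 8)*56 = 100*56 = 5600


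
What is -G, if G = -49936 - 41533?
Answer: 91469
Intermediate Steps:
G = -91469
-G = -1*(-91469) = 91469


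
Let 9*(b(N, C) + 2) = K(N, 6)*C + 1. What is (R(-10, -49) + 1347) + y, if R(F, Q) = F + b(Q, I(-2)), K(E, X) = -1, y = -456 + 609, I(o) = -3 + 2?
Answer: 13394/9 ≈ 1488.2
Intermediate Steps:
I(o) = -1
y = 153
b(N, C) = -17/9 - C/9 (b(N, C) = -2 + (-C + 1)/9 = -2 + (1 - C)/9 = -2 + (1/9 - C/9) = -17/9 - C/9)
R(F, Q) = -16/9 + F (R(F, Q) = F + (-17/9 - 1/9*(-1)) = F + (-17/9 + 1/9) = F - 16/9 = -16/9 + F)
(R(-10, -49) + 1347) + y = ((-16/9 - 10) + 1347) + 153 = (-106/9 + 1347) + 153 = 12017/9 + 153 = 13394/9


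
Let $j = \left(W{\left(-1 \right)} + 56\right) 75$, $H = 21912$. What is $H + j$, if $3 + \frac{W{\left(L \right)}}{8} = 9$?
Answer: $29712$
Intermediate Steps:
$W{\left(L \right)} = 48$ ($W{\left(L \right)} = -24 + 8 \cdot 9 = -24 + 72 = 48$)
$j = 7800$ ($j = \left(48 + 56\right) 75 = 104 \cdot 75 = 7800$)
$H + j = 21912 + 7800 = 29712$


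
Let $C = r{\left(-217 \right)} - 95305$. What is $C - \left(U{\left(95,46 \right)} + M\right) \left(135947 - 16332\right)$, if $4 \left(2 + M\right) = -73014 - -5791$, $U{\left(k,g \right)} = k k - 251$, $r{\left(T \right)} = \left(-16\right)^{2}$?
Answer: $\frac{3843447829}{4} \approx 9.6086 \cdot 10^{8}$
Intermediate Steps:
$r{\left(T \right)} = 256$
$U{\left(k,g \right)} = -251 + k^{2}$ ($U{\left(k,g \right)} = k^{2} - 251 = -251 + k^{2}$)
$C = -95049$ ($C = 256 - 95305 = -95049$)
$M = - \frac{67231}{4}$ ($M = -2 + \frac{-73014 - -5791}{4} = -2 + \frac{-73014 + 5791}{4} = -2 + \frac{1}{4} \left(-67223\right) = -2 - \frac{67223}{4} = - \frac{67231}{4} \approx -16808.0$)
$C - \left(U{\left(95,46 \right)} + M\right) \left(135947 - 16332\right) = -95049 - \left(\left(-251 + 95^{2}\right) - \frac{67231}{4}\right) \left(135947 - 16332\right) = -95049 - \left(\left(-251 + 9025\right) - \frac{67231}{4}\right) 119615 = -95049 - \left(8774 - \frac{67231}{4}\right) 119615 = -95049 - \left(- \frac{32135}{4}\right) 119615 = -95049 - - \frac{3843828025}{4} = -95049 + \frac{3843828025}{4} = \frac{3843447829}{4}$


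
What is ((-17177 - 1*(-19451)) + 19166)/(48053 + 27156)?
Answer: 21440/75209 ≈ 0.28507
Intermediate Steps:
((-17177 - 1*(-19451)) + 19166)/(48053 + 27156) = ((-17177 + 19451) + 19166)/75209 = (2274 + 19166)*(1/75209) = 21440*(1/75209) = 21440/75209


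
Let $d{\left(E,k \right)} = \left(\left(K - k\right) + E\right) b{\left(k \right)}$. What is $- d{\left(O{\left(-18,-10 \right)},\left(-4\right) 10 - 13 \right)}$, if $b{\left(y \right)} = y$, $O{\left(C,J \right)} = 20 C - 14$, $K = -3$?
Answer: $-17172$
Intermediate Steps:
$O{\left(C,J \right)} = -14 + 20 C$
$d{\left(E,k \right)} = k \left(-3 + E - k\right)$ ($d{\left(E,k \right)} = \left(\left(-3 - k\right) + E\right) k = \left(-3 + E - k\right) k = k \left(-3 + E - k\right)$)
$- d{\left(O{\left(-18,-10 \right)},\left(-4\right) 10 - 13 \right)} = - \left(\left(-4\right) 10 - 13\right) \left(-3 + \left(-14 + 20 \left(-18\right)\right) - \left(\left(-4\right) 10 - 13\right)\right) = - \left(-40 - 13\right) \left(-3 - 374 - \left(-40 - 13\right)\right) = - \left(-53\right) \left(-3 - 374 - -53\right) = - \left(-53\right) \left(-3 - 374 + 53\right) = - \left(-53\right) \left(-324\right) = \left(-1\right) 17172 = -17172$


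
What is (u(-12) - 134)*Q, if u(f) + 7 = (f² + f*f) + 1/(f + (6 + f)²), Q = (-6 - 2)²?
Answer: 28232/3 ≈ 9410.7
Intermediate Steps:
Q = 64 (Q = (-8)² = 64)
u(f) = -7 + 1/(f + (6 + f)²) + 2*f² (u(f) = -7 + ((f² + f*f) + 1/(f + (6 + f)²)) = -7 + ((f² + f²) + 1/(f + (6 + f)²)) = -7 + (2*f² + 1/(f + (6 + f)²)) = -7 + (1/(f + (6 + f)²) + 2*f²) = -7 + 1/(f + (6 + f)²) + 2*f²)
(u(-12) - 134)*Q = ((-251 - 91*(-12) + 2*(-12)⁴ + 26*(-12)³ + 65*(-12)²)/(36 + (-12)² + 13*(-12)) - 134)*64 = ((-251 + 1092 + 2*20736 + 26*(-1728) + 65*144)/(36 + 144 - 156) - 134)*64 = ((-251 + 1092 + 41472 - 44928 + 9360)/24 - 134)*64 = ((1/24)*6745 - 134)*64 = (6745/24 - 134)*64 = (3529/24)*64 = 28232/3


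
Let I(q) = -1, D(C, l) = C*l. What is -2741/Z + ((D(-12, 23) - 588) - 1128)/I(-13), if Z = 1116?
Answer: 2220331/1116 ≈ 1989.5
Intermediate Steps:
-2741/Z + ((D(-12, 23) - 588) - 1128)/I(-13) = -2741/1116 + ((-12*23 - 588) - 1128)/(-1) = -2741*1/1116 + ((-276 - 588) - 1128)*(-1) = -2741/1116 + (-864 - 1128)*(-1) = -2741/1116 - 1992*(-1) = -2741/1116 + 1992 = 2220331/1116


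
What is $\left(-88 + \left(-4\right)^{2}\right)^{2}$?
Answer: $5184$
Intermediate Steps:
$\left(-88 + \left(-4\right)^{2}\right)^{2} = \left(-88 + 16\right)^{2} = \left(-72\right)^{2} = 5184$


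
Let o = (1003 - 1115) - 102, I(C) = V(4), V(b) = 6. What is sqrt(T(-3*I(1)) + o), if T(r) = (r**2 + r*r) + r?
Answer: 4*sqrt(26) ≈ 20.396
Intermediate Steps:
I(C) = 6
o = -214 (o = -112 - 102 = -214)
T(r) = r + 2*r**2 (T(r) = (r**2 + r**2) + r = 2*r**2 + r = r + 2*r**2)
sqrt(T(-3*I(1)) + o) = sqrt((-3*6)*(1 + 2*(-3*6)) - 214) = sqrt(-18*(1 + 2*(-18)) - 214) = sqrt(-18*(1 - 36) - 214) = sqrt(-18*(-35) - 214) = sqrt(630 - 214) = sqrt(416) = 4*sqrt(26)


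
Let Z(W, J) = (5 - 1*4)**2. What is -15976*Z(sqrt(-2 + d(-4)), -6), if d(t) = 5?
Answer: -15976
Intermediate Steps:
Z(W, J) = 1 (Z(W, J) = (5 - 4)**2 = 1**2 = 1)
-15976*Z(sqrt(-2 + d(-4)), -6) = -15976*1 = -15976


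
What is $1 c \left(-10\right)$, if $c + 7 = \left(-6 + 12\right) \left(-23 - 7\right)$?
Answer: $1870$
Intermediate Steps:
$c = -187$ ($c = -7 + \left(-6 + 12\right) \left(-23 - 7\right) = -7 + 6 \left(-30\right) = -7 - 180 = -187$)
$1 c \left(-10\right) = 1 \left(-187\right) \left(-10\right) = \left(-187\right) \left(-10\right) = 1870$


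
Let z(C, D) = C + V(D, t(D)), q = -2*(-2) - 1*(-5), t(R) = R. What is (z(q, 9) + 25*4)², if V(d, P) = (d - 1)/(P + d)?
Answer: 970225/81 ≈ 11978.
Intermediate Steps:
V(d, P) = (-1 + d)/(P + d)
q = 9 (q = 4 + 5 = 9)
z(C, D) = C + (-1 + D)/(2*D) (z(C, D) = C + (-1 + D)/(D + D) = C + (-1 + D)/((2*D)) = C + (1/(2*D))*(-1 + D) = C + (-1 + D)/(2*D))
(z(q, 9) + 25*4)² = ((½ + 9 - ½/9) + 25*4)² = ((½ + 9 - ½*⅑) + 100)² = ((½ + 9 - 1/18) + 100)² = (85/9 + 100)² = (985/9)² = 970225/81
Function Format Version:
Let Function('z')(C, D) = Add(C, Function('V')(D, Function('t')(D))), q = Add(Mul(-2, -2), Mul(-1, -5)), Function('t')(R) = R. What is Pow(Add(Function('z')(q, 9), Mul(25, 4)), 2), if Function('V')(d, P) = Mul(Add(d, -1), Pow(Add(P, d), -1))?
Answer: Rational(970225, 81) ≈ 11978.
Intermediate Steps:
Function('V')(d, P) = Mul(Pow(Add(P, d), -1), Add(-1, d)) (Function('V')(d, P) = Mul(Add(-1, d), Pow(Add(P, d), -1)) = Mul(Pow(Add(P, d), -1), Add(-1, d)))
q = 9 (q = Add(4, 5) = 9)
Function('z')(C, D) = Add(C, Mul(Rational(1, 2), Pow(D, -1), Add(-1, D))) (Function('z')(C, D) = Add(C, Mul(Pow(Add(D, D), -1), Add(-1, D))) = Add(C, Mul(Pow(Mul(2, D), -1), Add(-1, D))) = Add(C, Mul(Mul(Rational(1, 2), Pow(D, -1)), Add(-1, D))) = Add(C, Mul(Rational(1, 2), Pow(D, -1), Add(-1, D))))
Pow(Add(Function('z')(q, 9), Mul(25, 4)), 2) = Pow(Add(Add(Rational(1, 2), 9, Mul(Rational(-1, 2), Pow(9, -1))), Mul(25, 4)), 2) = Pow(Add(Add(Rational(1, 2), 9, Mul(Rational(-1, 2), Rational(1, 9))), 100), 2) = Pow(Add(Add(Rational(1, 2), 9, Rational(-1, 18)), 100), 2) = Pow(Add(Rational(85, 9), 100), 2) = Pow(Rational(985, 9), 2) = Rational(970225, 81)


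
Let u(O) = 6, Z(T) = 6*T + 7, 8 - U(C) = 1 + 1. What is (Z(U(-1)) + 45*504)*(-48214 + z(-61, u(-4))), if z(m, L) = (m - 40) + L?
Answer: -1097725407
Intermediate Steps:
U(C) = 6 (U(C) = 8 - (1 + 1) = 8 - 1*2 = 8 - 2 = 6)
Z(T) = 7 + 6*T
z(m, L) = -40 + L + m (z(m, L) = (-40 + m) + L = -40 + L + m)
(Z(U(-1)) + 45*504)*(-48214 + z(-61, u(-4))) = ((7 + 6*6) + 45*504)*(-48214 + (-40 + 6 - 61)) = ((7 + 36) + 22680)*(-48214 - 95) = (43 + 22680)*(-48309) = 22723*(-48309) = -1097725407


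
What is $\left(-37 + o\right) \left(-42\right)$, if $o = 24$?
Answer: $546$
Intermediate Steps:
$\left(-37 + o\right) \left(-42\right) = \left(-37 + 24\right) \left(-42\right) = \left(-13\right) \left(-42\right) = 546$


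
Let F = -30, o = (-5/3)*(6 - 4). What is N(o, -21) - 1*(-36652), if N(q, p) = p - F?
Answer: 36661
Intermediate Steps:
o = -10/3 (o = -5*⅓*2 = -5/3*2 = -10/3 ≈ -3.3333)
N(q, p) = 30 + p (N(q, p) = p - 1*(-30) = p + 30 = 30 + p)
N(o, -21) - 1*(-36652) = (30 - 21) - 1*(-36652) = 9 + 36652 = 36661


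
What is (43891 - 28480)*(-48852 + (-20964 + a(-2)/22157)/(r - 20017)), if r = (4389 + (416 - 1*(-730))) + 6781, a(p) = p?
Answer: -42817942419988318/56877019 ≈ -7.5282e+8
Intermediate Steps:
r = 12316 (r = (4389 + (416 + 730)) + 6781 = (4389 + 1146) + 6781 = 5535 + 6781 = 12316)
(43891 - 28480)*(-48852 + (-20964 + a(-2)/22157)/(r - 20017)) = (43891 - 28480)*(-48852 + (-20964 - 2/22157)/(12316 - 20017)) = 15411*(-48852 + (-20964 - 2*1/22157)/(-7701)) = 15411*(-48852 + (-20964 - 2/22157)*(-1/7701)) = 15411*(-48852 - 464499350/22157*(-1/7701)) = 15411*(-48852 + 464499350/170631057) = 15411*(-8335203897214/170631057) = -42817942419988318/56877019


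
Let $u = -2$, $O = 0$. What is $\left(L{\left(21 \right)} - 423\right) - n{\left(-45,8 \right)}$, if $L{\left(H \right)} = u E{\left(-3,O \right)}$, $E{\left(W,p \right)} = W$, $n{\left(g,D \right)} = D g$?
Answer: $-57$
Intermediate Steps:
$L{\left(H \right)} = 6$ ($L{\left(H \right)} = \left(-2\right) \left(-3\right) = 6$)
$\left(L{\left(21 \right)} - 423\right) - n{\left(-45,8 \right)} = \left(6 - 423\right) - 8 \left(-45\right) = -417 - -360 = -417 + 360 = -57$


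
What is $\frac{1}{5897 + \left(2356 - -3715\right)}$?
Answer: $\frac{1}{11968} \approx 8.3556 \cdot 10^{-5}$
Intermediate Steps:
$\frac{1}{5897 + \left(2356 - -3715\right)} = \frac{1}{5897 + \left(2356 + 3715\right)} = \frac{1}{5897 + 6071} = \frac{1}{11968}$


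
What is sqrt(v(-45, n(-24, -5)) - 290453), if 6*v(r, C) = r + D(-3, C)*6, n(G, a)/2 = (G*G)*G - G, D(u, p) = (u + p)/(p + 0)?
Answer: I*sqrt(61461230177)/460 ≈ 538.94*I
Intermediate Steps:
D(u, p) = (p + u)/p
n(G, a) = -2*G + 2*G**3 (n(G, a) = 2*((G*G)*G - G) = 2*(G**2*G - G) = 2*(G**3 - G) = -2*G + 2*G**3)
v(r, C) = r/6 + (-3 + C)/C (v(r, C) = (r + ((C - 3)/C)*6)/6 = (r + ((-3 + C)/C)*6)/6 = (r + 6*(-3 + C)/C)/6 = r/6 + (-3 + C)/C)
sqrt(v(-45, n(-24, -5)) - 290453) = sqrt((1 - 3*(-1/(48*(-1 + (-24)**2))) + (1/6)*(-45)) - 290453) = sqrt((1 - 3*(-1/(48*(-1 + 576))) - 15/2) - 290453) = sqrt((1 - 3/(2*(-24)*575) - 15/2) - 290453) = sqrt((1 - 3/(-27600) - 15/2) - 290453) = sqrt((1 - 3*(-1/27600) - 15/2) - 290453) = sqrt((1 + 1/9200 - 15/2) - 290453) = sqrt(-59799/9200 - 290453) = sqrt(-2672227399/9200) = I*sqrt(61461230177)/460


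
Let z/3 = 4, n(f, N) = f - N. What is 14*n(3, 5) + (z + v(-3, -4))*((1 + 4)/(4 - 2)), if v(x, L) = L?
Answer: -8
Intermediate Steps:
z = 12 (z = 3*4 = 12)
14*n(3, 5) + (z + v(-3, -4))*((1 + 4)/(4 - 2)) = 14*(3 - 1*5) + (12 - 4)*((1 + 4)/(4 - 2)) = 14*(3 - 5) + 8*(5/2) = 14*(-2) + 8*(5*(½)) = -28 + 8*(5/2) = -28 + 20 = -8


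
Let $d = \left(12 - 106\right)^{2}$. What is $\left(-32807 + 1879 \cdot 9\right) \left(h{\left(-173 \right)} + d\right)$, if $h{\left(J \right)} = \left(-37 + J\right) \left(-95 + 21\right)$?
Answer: $-387480896$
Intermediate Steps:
$d = 8836$ ($d = \left(-94\right)^{2} = 8836$)
$h{\left(J \right)} = 2738 - 74 J$ ($h{\left(J \right)} = \left(-37 + J\right) \left(-74\right) = 2738 - 74 J$)
$\left(-32807 + 1879 \cdot 9\right) \left(h{\left(-173 \right)} + d\right) = \left(-32807 + 1879 \cdot 9\right) \left(\left(2738 - -12802\right) + 8836\right) = \left(-32807 + 16911\right) \left(\left(2738 + 12802\right) + 8836\right) = - 15896 \left(15540 + 8836\right) = \left(-15896\right) 24376 = -387480896$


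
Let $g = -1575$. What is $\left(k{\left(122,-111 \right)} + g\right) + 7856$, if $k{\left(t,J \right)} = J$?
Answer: $6170$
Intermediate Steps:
$\left(k{\left(122,-111 \right)} + g\right) + 7856 = \left(-111 - 1575\right) + 7856 = -1686 + 7856 = 6170$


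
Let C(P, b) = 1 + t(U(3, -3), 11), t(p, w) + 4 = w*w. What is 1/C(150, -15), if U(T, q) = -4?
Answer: 1/118 ≈ 0.0084746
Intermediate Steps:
t(p, w) = -4 + w² (t(p, w) = -4 + w*w = -4 + w²)
C(P, b) = 118 (C(P, b) = 1 + (-4 + 11²) = 1 + (-4 + 121) = 1 + 117 = 118)
1/C(150, -15) = 1/118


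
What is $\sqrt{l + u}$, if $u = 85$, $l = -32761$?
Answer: $2 i \sqrt{8169} \approx 180.77 i$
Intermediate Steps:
$\sqrt{l + u} = \sqrt{-32761 + 85} = \sqrt{-32676} = 2 i \sqrt{8169}$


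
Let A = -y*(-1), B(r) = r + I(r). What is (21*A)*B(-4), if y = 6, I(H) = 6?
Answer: 252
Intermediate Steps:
B(r) = 6 + r (B(r) = r + 6 = 6 + r)
A = 6 (A = -1*6*(-1) = -6*(-1) = 6)
(21*A)*B(-4) = (21*6)*(6 - 4) = 126*2 = 252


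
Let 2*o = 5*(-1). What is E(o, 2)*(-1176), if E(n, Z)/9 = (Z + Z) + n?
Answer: -15876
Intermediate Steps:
o = -5/2 (o = (5*(-1))/2 = (½)*(-5) = -5/2 ≈ -2.5000)
E(n, Z) = 9*n + 18*Z (E(n, Z) = 9*((Z + Z) + n) = 9*(2*Z + n) = 9*(n + 2*Z) = 9*n + 18*Z)
E(o, 2)*(-1176) = (9*(-5/2) + 18*2)*(-1176) = (-45/2 + 36)*(-1176) = (27/2)*(-1176) = -15876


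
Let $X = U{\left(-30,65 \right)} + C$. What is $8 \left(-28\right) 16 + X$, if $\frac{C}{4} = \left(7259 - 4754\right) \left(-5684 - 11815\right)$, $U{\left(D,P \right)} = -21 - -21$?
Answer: $-175343564$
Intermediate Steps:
$U{\left(D,P \right)} = 0$ ($U{\left(D,P \right)} = -21 + 21 = 0$)
$C = -175339980$ ($C = 4 \left(7259 - 4754\right) \left(-5684 - 11815\right) = 4 \cdot 2505 \left(-17499\right) = 4 \left(-43834995\right) = -175339980$)
$X = -175339980$ ($X = 0 - 175339980 = -175339980$)
$8 \left(-28\right) 16 + X = 8 \left(-28\right) 16 - 175339980 = \left(-224\right) 16 - 175339980 = -3584 - 175339980 = -175343564$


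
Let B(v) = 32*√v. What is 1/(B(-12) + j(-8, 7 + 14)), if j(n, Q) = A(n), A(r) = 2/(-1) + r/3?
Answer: -21/55394 - 144*I*√3/27697 ≈ -0.0003791 - 0.0090051*I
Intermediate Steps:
A(r) = -2 + r/3 (A(r) = 2*(-1) + r*(⅓) = -2 + r/3)
j(n, Q) = -2 + n/3
1/(B(-12) + j(-8, 7 + 14)) = 1/(32*√(-12) + (-2 + (⅓)*(-8))) = 1/(32*(2*I*√3) + (-2 - 8/3)) = 1/(64*I*√3 - 14/3) = 1/(-14/3 + 64*I*√3)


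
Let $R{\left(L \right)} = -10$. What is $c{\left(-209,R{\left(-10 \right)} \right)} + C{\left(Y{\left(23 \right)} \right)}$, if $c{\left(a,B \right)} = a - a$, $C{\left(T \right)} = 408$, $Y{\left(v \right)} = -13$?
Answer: $408$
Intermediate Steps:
$c{\left(a,B \right)} = 0$
$c{\left(-209,R{\left(-10 \right)} \right)} + C{\left(Y{\left(23 \right)} \right)} = 0 + 408 = 408$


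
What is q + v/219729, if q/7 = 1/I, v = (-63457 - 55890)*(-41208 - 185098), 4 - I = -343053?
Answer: 9265606679668477/75379571553 ≈ 1.2292e+5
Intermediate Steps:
I = 343057 (I = 4 - 1*(-343053) = 4 + 343053 = 343057)
v = 27008942182 (v = -119347*(-226306) = 27008942182)
q = 7/343057 ≈ 2.0405e-5
q + v/219729 = 7/343057 + 27008942182/219729 = 9265606679668477/75379571553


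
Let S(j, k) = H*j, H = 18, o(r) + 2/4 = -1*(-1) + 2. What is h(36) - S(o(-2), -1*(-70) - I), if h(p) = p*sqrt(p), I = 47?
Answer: 171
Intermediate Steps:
o(r) = 5/2 (o(r) = -1/2 + (-1*(-1) + 2) = -1/2 + (1 + 2) = -1/2 + 3 = 5/2)
h(p) = p**(3/2)
S(j, k) = 18*j
h(36) - S(o(-2), -1*(-70) - I) = 36**(3/2) - 18*5/2 = 216 - 1*45 = 216 - 45 = 171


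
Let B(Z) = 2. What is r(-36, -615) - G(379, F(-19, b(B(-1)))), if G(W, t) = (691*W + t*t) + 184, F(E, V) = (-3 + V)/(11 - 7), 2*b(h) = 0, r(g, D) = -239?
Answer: -4197001/16 ≈ -2.6231e+5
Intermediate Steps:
b(h) = 0 (b(h) = (½)*0 = 0)
F(E, V) = -¾ + V/4 (F(E, V) = (-3 + V)/4 = (-3 + V)*(¼) = -¾ + V/4)
G(W, t) = 184 + t² + 691*W (G(W, t) = (691*W + t²) + 184 = (t² + 691*W) + 184 = 184 + t² + 691*W)
r(-36, -615) - G(379, F(-19, b(B(-1)))) = -239 - (184 + (-¾ + (¼)*0)² + 691*379) = -239 - (184 + (-¾ + 0)² + 261889) = -239 - (184 + (-¾)² + 261889) = -239 - (184 + 9/16 + 261889) = -239 - 1*4193177/16 = -239 - 4193177/16 = -4197001/16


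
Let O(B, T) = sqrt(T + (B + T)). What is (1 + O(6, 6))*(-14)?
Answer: -14 - 42*sqrt(2) ≈ -73.397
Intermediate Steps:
O(B, T) = sqrt(B + 2*T)
(1 + O(6, 6))*(-14) = (1 + sqrt(6 + 2*6))*(-14) = (1 + sqrt(6 + 12))*(-14) = (1 + sqrt(18))*(-14) = (1 + 3*sqrt(2))*(-14) = -14 - 42*sqrt(2)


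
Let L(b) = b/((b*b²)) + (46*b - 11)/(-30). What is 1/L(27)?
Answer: -7290/299123 ≈ -0.024371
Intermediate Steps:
L(b) = 11/30 + b⁻² - 23*b/15 (L(b) = b/(b³) + (-11 + 46*b)*(-1/30) = b/b³ + (11/30 - 23*b/15) = b⁻² + (11/30 - 23*b/15) = 11/30 + b⁻² - 23*b/15)
1/L(27) = 1/(11/30 + 27⁻² - 23/15*27) = 1/(11/30 + 1/729 - 207/5) = 1/(-299123/7290) = -7290/299123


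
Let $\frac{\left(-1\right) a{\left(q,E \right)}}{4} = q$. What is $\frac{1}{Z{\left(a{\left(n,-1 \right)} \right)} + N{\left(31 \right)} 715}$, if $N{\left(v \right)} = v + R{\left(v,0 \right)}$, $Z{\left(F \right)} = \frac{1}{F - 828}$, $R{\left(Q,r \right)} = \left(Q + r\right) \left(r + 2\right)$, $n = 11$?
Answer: $\frac{872}{57983639} \approx 1.5039 \cdot 10^{-5}$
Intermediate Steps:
$a{\left(q,E \right)} = - 4 q$
$R{\left(Q,r \right)} = \left(2 + r\right) \left(Q + r\right)$ ($R{\left(Q,r \right)} = \left(Q + r\right) \left(2 + r\right) = \left(2 + r\right) \left(Q + r\right)$)
$Z{\left(F \right)} = \frac{1}{-828 + F}$
$N{\left(v \right)} = 3 v$ ($N{\left(v \right)} = v + \left(0^{2} + 2 v + 2 \cdot 0 + v 0\right) = v + \left(0 + 2 v + 0 + 0\right) = v + 2 v = 3 v$)
$\frac{1}{Z{\left(a{\left(n,-1 \right)} \right)} + N{\left(31 \right)} 715} = \frac{1}{\frac{1}{-828 - 44} + 3 \cdot 31 \cdot 715} = \frac{1}{\frac{1}{-828 - 44} + 93 \cdot 715} = \frac{1}{\frac{1}{-872} + 66495} = \frac{1}{- \frac{1}{872} + 66495} = \frac{1}{\frac{57983639}{872}} = \frac{872}{57983639}$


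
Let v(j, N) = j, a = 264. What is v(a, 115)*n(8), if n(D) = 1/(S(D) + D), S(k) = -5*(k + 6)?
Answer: -132/31 ≈ -4.2581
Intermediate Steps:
S(k) = -30 - 5*k (S(k) = -5*(6 + k) = -30 - 5*k)
n(D) = 1/(-30 - 4*D) (n(D) = 1/((-30 - 5*D) + D) = 1/(-30 - 4*D))
v(a, 115)*n(8) = 264*(-1/(30 + 4*8)) = 264*(-1/(30 + 32)) = 264*(-1/62) = -132/31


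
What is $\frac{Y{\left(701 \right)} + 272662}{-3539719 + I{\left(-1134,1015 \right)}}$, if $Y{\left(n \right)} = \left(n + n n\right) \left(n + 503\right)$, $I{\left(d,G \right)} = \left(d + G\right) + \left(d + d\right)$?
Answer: $- \frac{296381735}{1771053} \approx -167.35$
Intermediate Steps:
$I{\left(d,G \right)} = G + 3 d$ ($I{\left(d,G \right)} = \left(G + d\right) + 2 d = G + 3 d$)
$Y{\left(n \right)} = \left(503 + n\right) \left(n + n^{2}\right)$ ($Y{\left(n \right)} = \left(n + n^{2}\right) \left(503 + n\right) = \left(503 + n\right) \left(n + n^{2}\right)$)
$\frac{Y{\left(701 \right)} + 272662}{-3539719 + I{\left(-1134,1015 \right)}} = \frac{701 \left(503 + 701^{2} + 504 \cdot 701\right) + 272662}{-3539719 + \left(1015 + 3 \left(-1134\right)\right)} = \frac{701 \left(503 + 491401 + 353304\right) + 272662}{-3539719 + \left(1015 - 3402\right)} = \frac{701 \cdot 845208 + 272662}{-3539719 - 2387} = \frac{592490808 + 272662}{-3542106} = 592763470 \left(- \frac{1}{3542106}\right) = - \frac{296381735}{1771053}$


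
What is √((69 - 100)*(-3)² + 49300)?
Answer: √49021 ≈ 221.41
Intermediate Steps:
√((69 - 100)*(-3)² + 49300) = √(-31*9 + 49300) = √(-279 + 49300) = √49021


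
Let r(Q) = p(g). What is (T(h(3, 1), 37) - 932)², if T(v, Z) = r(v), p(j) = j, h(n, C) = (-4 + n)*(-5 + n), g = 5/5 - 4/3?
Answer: 7823209/9 ≈ 8.6925e+5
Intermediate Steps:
g = -⅓ (g = 5*(⅕) - 4*⅓ = 1 - 4/3 = -⅓ ≈ -0.33333)
h(n, C) = (-5 + n)*(-4 + n)
r(Q) = -⅓
T(v, Z) = -⅓
(T(h(3, 1), 37) - 932)² = (-⅓ - 932)² = (-2797/3)² = 7823209/9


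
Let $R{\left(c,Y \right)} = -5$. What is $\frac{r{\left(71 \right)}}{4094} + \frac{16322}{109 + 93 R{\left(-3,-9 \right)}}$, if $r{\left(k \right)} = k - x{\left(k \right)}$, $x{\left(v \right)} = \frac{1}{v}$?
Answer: $- \frac{13321873}{290674} \approx -45.831$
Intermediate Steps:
$r{\left(k \right)} = k - \frac{1}{k}$
$\frac{r{\left(71 \right)}}{4094} + \frac{16322}{109 + 93 R{\left(-3,-9 \right)}} = \frac{71 - \frac{1}{71}}{4094} + \frac{16322}{109 + 93 \left(-5\right)} = \left(71 - \frac{1}{71}\right) \frac{1}{4094} + \frac{16322}{109 - 465} = \left(71 - \frac{1}{71}\right) \frac{1}{4094} + \frac{16322}{-356} = \frac{5040}{71} \cdot \frac{1}{4094} + 16322 \left(- \frac{1}{356}\right) = \frac{2520}{145337} - \frac{8161}{178} = - \frac{13321873}{290674}$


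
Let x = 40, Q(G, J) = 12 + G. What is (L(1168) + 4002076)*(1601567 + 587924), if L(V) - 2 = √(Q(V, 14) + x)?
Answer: 8762513762298 + 4378982*√305 ≈ 8.7626e+12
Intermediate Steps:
L(V) = 2 + √(52 + V) (L(V) = 2 + √((12 + V) + 40) = 2 + √(52 + V))
(L(1168) + 4002076)*(1601567 + 587924) = ((2 + √(52 + 1168)) + 4002076)*(1601567 + 587924) = ((2 + √1220) + 4002076)*2189491 = ((2 + 2*√305) + 4002076)*2189491 = (4002078 + 2*√305)*2189491 = 8762513762298 + 4378982*√305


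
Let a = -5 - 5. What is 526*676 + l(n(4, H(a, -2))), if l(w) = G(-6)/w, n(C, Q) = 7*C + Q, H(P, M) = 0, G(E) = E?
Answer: 4978061/14 ≈ 3.5558e+5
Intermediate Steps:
a = -10
n(C, Q) = Q + 7*C
l(w) = -6/w
526*676 + l(n(4, H(a, -2))) = 526*676 - 6/(0 + 7*4) = 355576 - 6/(0 + 28) = 355576 - 6/28 = 355576 - 6*1/28 = 355576 - 3/14 = 4978061/14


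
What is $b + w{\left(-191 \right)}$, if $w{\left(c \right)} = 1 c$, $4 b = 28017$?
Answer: $\frac{27253}{4} \approx 6813.3$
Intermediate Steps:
$b = \frac{28017}{4}$ ($b = \frac{1}{4} \cdot 28017 = \frac{28017}{4} \approx 7004.3$)
$w{\left(c \right)} = c$
$b + w{\left(-191 \right)} = \frac{28017}{4} - 191 = \frac{27253}{4}$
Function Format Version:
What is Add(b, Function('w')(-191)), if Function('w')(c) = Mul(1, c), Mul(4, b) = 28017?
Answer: Rational(27253, 4) ≈ 6813.3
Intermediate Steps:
b = Rational(28017, 4) (b = Mul(Rational(1, 4), 28017) = Rational(28017, 4) ≈ 7004.3)
Function('w')(c) = c
Add(b, Function('w')(-191)) = Add(Rational(28017, 4), -191) = Rational(27253, 4)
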